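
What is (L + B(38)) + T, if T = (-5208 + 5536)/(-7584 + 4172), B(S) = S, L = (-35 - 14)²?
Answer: 2080385/853 ≈ 2438.9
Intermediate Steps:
L = 2401 (L = (-49)² = 2401)
T = -82/853 (T = 328/(-3412) = 328*(-1/3412) = -82/853 ≈ -0.096131)
(L + B(38)) + T = (2401 + 38) - 82/853 = 2439 - 82/853 = 2080385/853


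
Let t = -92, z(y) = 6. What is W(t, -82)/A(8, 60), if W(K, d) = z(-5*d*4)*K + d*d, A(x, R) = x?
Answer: 1543/2 ≈ 771.50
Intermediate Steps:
W(K, d) = d**2 + 6*K (W(K, d) = 6*K + d*d = 6*K + d**2 = d**2 + 6*K)
W(t, -82)/A(8, 60) = ((-82)**2 + 6*(-92))/8 = (6724 - 552)*(1/8) = 6172*(1/8) = 1543/2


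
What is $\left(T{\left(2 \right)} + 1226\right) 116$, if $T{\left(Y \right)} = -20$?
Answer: $139896$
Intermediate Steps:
$\left(T{\left(2 \right)} + 1226\right) 116 = \left(-20 + 1226\right) 116 = 1206 \cdot 116 = 139896$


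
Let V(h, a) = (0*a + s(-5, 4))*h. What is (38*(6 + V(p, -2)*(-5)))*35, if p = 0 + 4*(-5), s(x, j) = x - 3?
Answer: -1056020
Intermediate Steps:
s(x, j) = -3 + x
p = -20 (p = 0 - 20 = -20)
V(h, a) = -8*h (V(h, a) = (0*a + (-3 - 5))*h = (0 - 8)*h = -8*h)
(38*(6 + V(p, -2)*(-5)))*35 = (38*(6 - 8*(-20)*(-5)))*35 = (38*(6 + 160*(-5)))*35 = (38*(6 - 800))*35 = (38*(-794))*35 = -30172*35 = -1056020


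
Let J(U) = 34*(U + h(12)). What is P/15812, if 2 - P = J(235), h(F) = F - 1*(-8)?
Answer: -2167/3953 ≈ -0.54819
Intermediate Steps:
h(F) = 8 + F (h(F) = F + 8 = 8 + F)
J(U) = 680 + 34*U (J(U) = 34*(U + (8 + 12)) = 34*(U + 20) = 34*(20 + U) = 680 + 34*U)
P = -8668 (P = 2 - (680 + 34*235) = 2 - (680 + 7990) = 2 - 1*8670 = 2 - 8670 = -8668)
P/15812 = -8668/15812 = -8668*1/15812 = -2167/3953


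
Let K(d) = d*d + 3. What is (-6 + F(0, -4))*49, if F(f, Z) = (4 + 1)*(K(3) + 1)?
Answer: 2891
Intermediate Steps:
K(d) = 3 + d² (K(d) = d² + 3 = 3 + d²)
F(f, Z) = 65 (F(f, Z) = (4 + 1)*((3 + 3²) + 1) = 5*((3 + 9) + 1) = 5*(12 + 1) = 5*13 = 65)
(-6 + F(0, -4))*49 = (-6 + 65)*49 = 59*49 = 2891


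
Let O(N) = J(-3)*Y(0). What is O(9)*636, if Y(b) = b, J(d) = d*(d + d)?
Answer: 0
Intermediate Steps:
J(d) = 2*d² (J(d) = d*(2*d) = 2*d²)
O(N) = 0 (O(N) = (2*(-3)²)*0 = (2*9)*0 = 18*0 = 0)
O(9)*636 = 0*636 = 0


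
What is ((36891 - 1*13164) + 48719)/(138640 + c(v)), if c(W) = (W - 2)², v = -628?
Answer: 36223/267770 ≈ 0.13528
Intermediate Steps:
c(W) = (-2 + W)²
((36891 - 1*13164) + 48719)/(138640 + c(v)) = ((36891 - 1*13164) + 48719)/(138640 + (-2 - 628)²) = ((36891 - 13164) + 48719)/(138640 + (-630)²) = (23727 + 48719)/(138640 + 396900) = 72446/535540 = 72446*(1/535540) = 36223/267770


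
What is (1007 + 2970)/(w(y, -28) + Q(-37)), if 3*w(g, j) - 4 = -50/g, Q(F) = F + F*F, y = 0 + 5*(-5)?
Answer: 3977/1334 ≈ 2.9813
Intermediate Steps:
y = -25 (y = 0 - 25 = -25)
Q(F) = F + F²
w(g, j) = 4/3 - 50/(3*g) (w(g, j) = 4/3 + (-50/g)/3 = 4/3 - 50/(3*g))
(1007 + 2970)/(w(y, -28) + Q(-37)) = (1007 + 2970)/((⅔)*(-25 + 2*(-25))/(-25) - 37*(1 - 37)) = 3977/((⅔)*(-1/25)*(-25 - 50) - 37*(-36)) = 3977/((⅔)*(-1/25)*(-75) + 1332) = 3977/(2 + 1332) = 3977/1334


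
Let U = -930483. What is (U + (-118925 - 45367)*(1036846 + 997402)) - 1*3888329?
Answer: -334215491228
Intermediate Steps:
(U + (-118925 - 45367)*(1036846 + 997402)) - 1*3888329 = (-930483 + (-118925 - 45367)*(1036846 + 997402)) - 1*3888329 = (-930483 - 164292*2034248) - 3888329 = (-930483 - 334210672416) - 3888329 = -334211602899 - 3888329 = -334215491228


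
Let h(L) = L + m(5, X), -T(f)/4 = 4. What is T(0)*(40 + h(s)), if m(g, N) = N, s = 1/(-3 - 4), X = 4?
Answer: -4912/7 ≈ -701.71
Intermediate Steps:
T(f) = -16 (T(f) = -4*4 = -16)
s = -1/7 (s = 1/(-7) = -1/7 ≈ -0.14286)
h(L) = 4 + L (h(L) = L + 4 = 4 + L)
T(0)*(40 + h(s)) = -16*(40 + (4 - 1/7)) = -16*(40 + 27/7) = -16*307/7 = -4912/7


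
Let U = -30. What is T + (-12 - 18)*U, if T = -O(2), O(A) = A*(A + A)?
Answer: 892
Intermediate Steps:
O(A) = 2*A² (O(A) = A*(2*A) = 2*A²)
T = -8 (T = -2*2² = -2*4 = -1*8 = -8)
T + (-12 - 18)*U = -8 + (-12 - 18)*(-30) = -8 - 30*(-30) = -8 + 900 = 892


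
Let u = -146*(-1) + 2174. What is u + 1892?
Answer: 4212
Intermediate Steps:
u = 2320 (u = 146 + 2174 = 2320)
u + 1892 = 2320 + 1892 = 4212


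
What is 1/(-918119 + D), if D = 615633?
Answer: -1/302486 ≈ -3.3059e-6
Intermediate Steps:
1/(-918119 + D) = 1/(-918119 + 615633) = 1/(-302486) = -1/302486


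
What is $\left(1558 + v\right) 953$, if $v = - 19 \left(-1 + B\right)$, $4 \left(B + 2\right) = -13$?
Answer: $\frac{6391771}{4} \approx 1.5979 \cdot 10^{6}$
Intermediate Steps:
$B = - \frac{21}{4}$ ($B = -2 + \frac{1}{4} \left(-13\right) = -2 - \frac{13}{4} = - \frac{21}{4} \approx -5.25$)
$v = \frac{475}{4}$ ($v = - 19 \left(-1 - \frac{21}{4}\right) = \left(-19\right) \left(- \frac{25}{4}\right) = \frac{475}{4} \approx 118.75$)
$\left(1558 + v\right) 953 = \left(1558 + \frac{475}{4}\right) 953 = \frac{6707}{4} \cdot 953 = \frac{6391771}{4}$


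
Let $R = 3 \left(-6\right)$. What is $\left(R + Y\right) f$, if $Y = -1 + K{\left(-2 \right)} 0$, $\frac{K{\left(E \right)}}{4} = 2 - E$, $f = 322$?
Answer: $-6118$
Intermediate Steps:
$R = -18$
$K{\left(E \right)} = 8 - 4 E$ ($K{\left(E \right)} = 4 \left(2 - E\right) = 8 - 4 E$)
$Y = -1$ ($Y = -1 + \left(8 - -8\right) 0 = -1 + \left(8 + 8\right) 0 = -1 + 16 \cdot 0 = -1 + 0 = -1$)
$\left(R + Y\right) f = \left(-18 - 1\right) 322 = \left(-19\right) 322 = -6118$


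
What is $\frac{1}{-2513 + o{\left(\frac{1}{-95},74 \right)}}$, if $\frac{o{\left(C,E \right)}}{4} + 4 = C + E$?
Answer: $- \frac{95}{212139} \approx -0.00044782$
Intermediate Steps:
$o{\left(C,E \right)} = -16 + 4 C + 4 E$ ($o{\left(C,E \right)} = -16 + 4 \left(C + E\right) = -16 + \left(4 C + 4 E\right) = -16 + 4 C + 4 E$)
$\frac{1}{-2513 + o{\left(\frac{1}{-95},74 \right)}} = \frac{1}{-2513 + \left(-16 + \frac{4}{-95} + 4 \cdot 74\right)} = \frac{1}{-2513 + \left(-16 + 4 \left(- \frac{1}{95}\right) + 296\right)} = \frac{1}{-2513 - - \frac{26596}{95}} = \frac{1}{-2513 + \frac{26596}{95}} = \frac{1}{- \frac{212139}{95}} = - \frac{95}{212139}$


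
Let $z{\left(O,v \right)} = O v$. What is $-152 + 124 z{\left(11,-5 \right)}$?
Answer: $-6972$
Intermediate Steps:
$-152 + 124 z{\left(11,-5 \right)} = -152 + 124 \cdot 11 \left(-5\right) = -152 + 124 \left(-55\right) = -152 - 6820 = -6972$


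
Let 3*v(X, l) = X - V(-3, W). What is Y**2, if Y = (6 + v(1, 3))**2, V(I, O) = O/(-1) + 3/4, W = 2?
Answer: 531441/256 ≈ 2075.9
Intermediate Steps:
V(I, O) = 3/4 - O (V(I, O) = O*(-1) + 3*(1/4) = -O + 3/4 = 3/4 - O)
v(X, l) = 5/12 + X/3 (v(X, l) = (X - (3/4 - 1*2))/3 = (X - (3/4 - 2))/3 = (X - 1*(-5/4))/3 = (X + 5/4)/3 = (5/4 + X)/3 = 5/12 + X/3)
Y = 729/16 (Y = (6 + (5/12 + (1/3)*1))**2 = (6 + (5/12 + 1/3))**2 = (6 + 3/4)**2 = (27/4)**2 = 729/16 ≈ 45.563)
Y**2 = (729/16)**2 = 531441/256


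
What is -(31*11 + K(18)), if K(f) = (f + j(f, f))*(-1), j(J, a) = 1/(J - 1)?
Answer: -5490/17 ≈ -322.94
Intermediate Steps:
j(J, a) = 1/(-1 + J)
K(f) = -f - 1/(-1 + f) (K(f) = (f + 1/(-1 + f))*(-1) = -f - 1/(-1 + f))
-(31*11 + K(18)) = -(31*11 + (-1 + 18 - 1*18²)/(-1 + 18)) = -(341 + (-1 + 18 - 1*324)/17) = -(341 + (-1 + 18 - 324)/17) = -(341 + (1/17)*(-307)) = -(341 - 307/17) = -1*5490/17 = -5490/17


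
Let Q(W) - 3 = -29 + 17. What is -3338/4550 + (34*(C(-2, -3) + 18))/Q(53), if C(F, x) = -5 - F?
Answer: -391757/6825 ≈ -57.400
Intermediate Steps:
Q(W) = -9 (Q(W) = 3 + (-29 + 17) = 3 - 12 = -9)
-3338/4550 + (34*(C(-2, -3) + 18))/Q(53) = -3338/4550 + (34*((-5 - 1*(-2)) + 18))/(-9) = -3338*1/4550 + (34*((-5 + 2) + 18))*(-⅑) = -1669/2275 + (34*(-3 + 18))*(-⅑) = -1669/2275 + (34*15)*(-⅑) = -1669/2275 + 510*(-⅑) = -1669/2275 - 170/3 = -391757/6825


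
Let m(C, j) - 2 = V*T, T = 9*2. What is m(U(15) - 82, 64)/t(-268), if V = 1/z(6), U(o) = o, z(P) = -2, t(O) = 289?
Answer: -7/289 ≈ -0.024221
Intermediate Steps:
V = -½ (V = 1/(-2) = -½ ≈ -0.50000)
T = 18
m(C, j) = -7 (m(C, j) = 2 - ½*18 = 2 - 9 = -7)
m(U(15) - 82, 64)/t(-268) = -7/289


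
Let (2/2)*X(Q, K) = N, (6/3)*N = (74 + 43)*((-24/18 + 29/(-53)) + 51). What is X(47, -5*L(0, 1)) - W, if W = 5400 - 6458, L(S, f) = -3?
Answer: 208369/53 ≈ 3931.5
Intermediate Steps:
N = 152295/53 (N = ((74 + 43)*((-24/18 + 29/(-53)) + 51))/2 = (117*((-24*1/18 + 29*(-1/53)) + 51))/2 = (117*((-4/3 - 29/53) + 51))/2 = (117*(-299/159 + 51))/2 = (117*(7810/159))/2 = (1/2)*(304590/53) = 152295/53 ≈ 2873.5)
W = -1058
X(Q, K) = 152295/53
X(47, -5*L(0, 1)) - W = 152295/53 - 1*(-1058) = 152295/53 + 1058 = 208369/53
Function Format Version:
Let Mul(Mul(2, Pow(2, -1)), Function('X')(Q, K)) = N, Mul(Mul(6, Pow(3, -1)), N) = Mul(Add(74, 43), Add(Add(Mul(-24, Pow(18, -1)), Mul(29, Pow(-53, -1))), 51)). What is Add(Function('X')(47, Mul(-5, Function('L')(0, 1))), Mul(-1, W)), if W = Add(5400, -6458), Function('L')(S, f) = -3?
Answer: Rational(208369, 53) ≈ 3931.5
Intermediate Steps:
N = Rational(152295, 53) (N = Mul(Rational(1, 2), Mul(Add(74, 43), Add(Add(Mul(-24, Pow(18, -1)), Mul(29, Pow(-53, -1))), 51))) = Mul(Rational(1, 2), Mul(117, Add(Add(Mul(-24, Rational(1, 18)), Mul(29, Rational(-1, 53))), 51))) = Mul(Rational(1, 2), Mul(117, Add(Add(Rational(-4, 3), Rational(-29, 53)), 51))) = Mul(Rational(1, 2), Mul(117, Add(Rational(-299, 159), 51))) = Mul(Rational(1, 2), Mul(117, Rational(7810, 159))) = Mul(Rational(1, 2), Rational(304590, 53)) = Rational(152295, 53) ≈ 2873.5)
W = -1058
Function('X')(Q, K) = Rational(152295, 53)
Add(Function('X')(47, Mul(-5, Function('L')(0, 1))), Mul(-1, W)) = Add(Rational(152295, 53), Mul(-1, -1058)) = Add(Rational(152295, 53), 1058) = Rational(208369, 53)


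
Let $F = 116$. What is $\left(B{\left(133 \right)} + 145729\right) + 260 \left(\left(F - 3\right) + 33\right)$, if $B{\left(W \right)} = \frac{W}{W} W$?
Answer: $183822$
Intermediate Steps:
$B{\left(W \right)} = W$ ($B{\left(W \right)} = 1 W = W$)
$\left(B{\left(133 \right)} + 145729\right) + 260 \left(\left(F - 3\right) + 33\right) = \left(133 + 145729\right) + 260 \left(\left(116 - 3\right) + 33\right) = 145862 + 260 \left(113 + 33\right) = 145862 + 260 \cdot 146 = 145862 + 37960 = 183822$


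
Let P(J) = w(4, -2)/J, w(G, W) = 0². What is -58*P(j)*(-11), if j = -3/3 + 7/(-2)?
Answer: 0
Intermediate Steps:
w(G, W) = 0
j = -9/2 (j = -3*⅓ + 7*(-½) = -1 - 7/2 = -9/2 ≈ -4.5000)
P(J) = 0 (P(J) = 0/J = 0)
-58*P(j)*(-11) = -58*0*(-11) = 0*(-11) = 0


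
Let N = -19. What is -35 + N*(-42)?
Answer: 763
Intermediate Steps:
-35 + N*(-42) = -35 - 19*(-42) = -35 + 798 = 763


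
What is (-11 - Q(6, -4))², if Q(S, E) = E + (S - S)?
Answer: 49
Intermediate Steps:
Q(S, E) = E (Q(S, E) = E + 0 = E)
(-11 - Q(6, -4))² = (-11 - 1*(-4))² = (-11 + 4)² = (-7)² = 49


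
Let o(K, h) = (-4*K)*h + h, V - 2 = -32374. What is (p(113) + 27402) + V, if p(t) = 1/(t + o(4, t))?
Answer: -7862541/1582 ≈ -4970.0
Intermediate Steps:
V = -32372 (V = 2 - 32374 = -32372)
o(K, h) = h - 4*K*h (o(K, h) = -4*K*h + h = h - 4*K*h)
p(t) = -1/(14*t) (p(t) = 1/(t + t*(1 - 4*4)) = 1/(t + t*(1 - 16)) = 1/(t + t*(-15)) = 1/(t - 15*t) = 1/(-14*t) = -1/(14*t))
(p(113) + 27402) + V = (-1/14/113 + 27402) - 32372 = (-1/14*1/113 + 27402) - 32372 = (-1/1582 + 27402) - 32372 = 43349963/1582 - 32372 = -7862541/1582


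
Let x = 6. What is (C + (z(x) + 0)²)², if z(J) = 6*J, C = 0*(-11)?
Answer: 1679616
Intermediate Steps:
C = 0
(C + (z(x) + 0)²)² = (0 + (6*6 + 0)²)² = (0 + (36 + 0)²)² = (0 + 36²)² = (0 + 1296)² = 1296² = 1679616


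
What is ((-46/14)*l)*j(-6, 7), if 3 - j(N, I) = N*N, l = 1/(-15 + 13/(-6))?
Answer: -4554/721 ≈ -6.3162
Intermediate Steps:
l = -6/103 (l = 1/(-15 + 13*(-1/6)) = 1/(-15 - 13/6) = 1/(-103/6) = -6/103 ≈ -0.058252)
j(N, I) = 3 - N**2 (j(N, I) = 3 - N*N = 3 - N**2)
((-46/14)*l)*j(-6, 7) = (-46/14*(-6/103))*(3 - 1*(-6)**2) = (-46*1/14*(-6/103))*(3 - 1*36) = (-23/7*(-6/103))*(3 - 36) = (138/721)*(-33) = -4554/721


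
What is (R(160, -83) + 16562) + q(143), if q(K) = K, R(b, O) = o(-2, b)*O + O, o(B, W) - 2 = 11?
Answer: 15543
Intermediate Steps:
o(B, W) = 13 (o(B, W) = 2 + 11 = 13)
R(b, O) = 14*O (R(b, O) = 13*O + O = 14*O)
(R(160, -83) + 16562) + q(143) = (14*(-83) + 16562) + 143 = (-1162 + 16562) + 143 = 15400 + 143 = 15543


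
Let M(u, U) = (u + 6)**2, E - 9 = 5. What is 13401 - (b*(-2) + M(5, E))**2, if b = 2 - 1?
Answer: -760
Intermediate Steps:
E = 14 (E = 9 + 5 = 14)
b = 1
M(u, U) = (6 + u)**2
13401 - (b*(-2) + M(5, E))**2 = 13401 - (1*(-2) + (6 + 5)**2)**2 = 13401 - (-2 + 11**2)**2 = 13401 - (-2 + 121)**2 = 13401 - 1*119**2 = 13401 - 1*14161 = 13401 - 14161 = -760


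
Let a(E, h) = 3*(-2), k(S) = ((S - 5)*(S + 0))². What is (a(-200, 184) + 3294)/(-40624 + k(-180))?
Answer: 411/138606172 ≈ 2.9652e-6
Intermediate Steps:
k(S) = S²*(-5 + S)² (k(S) = ((-5 + S)*S)² = (S*(-5 + S))² = S²*(-5 + S)²)
a(E, h) = -6
(a(-200, 184) + 3294)/(-40624 + k(-180)) = (-6 + 3294)/(-40624 + (-180)²*(-5 - 180)²) = 3288/(-40624 + 32400*(-185)²) = 3288/(-40624 + 32400*34225) = 3288/(-40624 + 1108890000) = 3288/1108849376 = 3288*(1/1108849376) = 411/138606172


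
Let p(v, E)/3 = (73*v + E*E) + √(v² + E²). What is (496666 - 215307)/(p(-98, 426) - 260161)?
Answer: 14788510399/13812949661 - 1688154*√47770/69064748305 ≈ 1.0653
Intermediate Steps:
p(v, E) = 3*E² + 3*√(E² + v²) + 219*v (p(v, E) = 3*((73*v + E*E) + √(v² + E²)) = 3*((73*v + E²) + √(E² + v²)) = 3*((E² + 73*v) + √(E² + v²)) = 3*(E² + √(E² + v²) + 73*v) = 3*E² + 3*√(E² + v²) + 219*v)
(496666 - 215307)/(p(-98, 426) - 260161) = (496666 - 215307)/((3*426² + 3*√(426² + (-98)²) + 219*(-98)) - 260161) = 281359/((3*181476 + 3*√(181476 + 9604) - 21462) - 260161) = 281359/((544428 + 3*√191080 - 21462) - 260161) = 281359/((544428 + 3*(2*√47770) - 21462) - 260161) = 281359/((544428 + 6*√47770 - 21462) - 260161) = 281359/((522966 + 6*√47770) - 260161) = 281359/(262805 + 6*√47770)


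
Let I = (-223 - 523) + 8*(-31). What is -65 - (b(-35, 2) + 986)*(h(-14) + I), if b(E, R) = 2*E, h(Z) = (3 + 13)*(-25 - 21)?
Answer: 1584615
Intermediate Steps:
h(Z) = -736 (h(Z) = 16*(-46) = -736)
I = -994 (I = -746 - 248 = -994)
-65 - (b(-35, 2) + 986)*(h(-14) + I) = -65 - (2*(-35) + 986)*(-736 - 994) = -65 - (-70 + 986)*(-1730) = -65 - 916*(-1730) = -65 - 1*(-1584680) = -65 + 1584680 = 1584615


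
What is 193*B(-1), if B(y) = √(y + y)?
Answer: 193*I*√2 ≈ 272.94*I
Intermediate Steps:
B(y) = √2*√y (B(y) = √(2*y) = √2*√y)
193*B(-1) = 193*(√2*√(-1)) = 193*(√2*I) = 193*(I*√2) = 193*I*√2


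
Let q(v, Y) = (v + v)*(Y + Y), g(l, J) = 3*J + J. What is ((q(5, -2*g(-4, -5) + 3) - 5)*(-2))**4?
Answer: 8550360810000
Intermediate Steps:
g(l, J) = 4*J
q(v, Y) = 4*Y*v (q(v, Y) = (2*v)*(2*Y) = 4*Y*v)
((q(5, -2*g(-4, -5) + 3) - 5)*(-2))**4 = ((4*(-8*(-5) + 3)*5 - 5)*(-2))**4 = ((4*(-2*(-20) + 3)*5 - 5)*(-2))**4 = ((4*(40 + 3)*5 - 5)*(-2))**4 = ((4*43*5 - 5)*(-2))**4 = ((860 - 5)*(-2))**4 = (855*(-2))**4 = (-1710)**4 = 8550360810000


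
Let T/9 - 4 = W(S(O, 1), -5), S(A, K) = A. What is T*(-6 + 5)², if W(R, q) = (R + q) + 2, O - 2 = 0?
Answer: 27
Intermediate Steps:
O = 2 (O = 2 + 0 = 2)
W(R, q) = 2 + R + q
T = 27 (T = 36 + 9*(2 + 2 - 5) = 36 + 9*(-1) = 36 - 9 = 27)
T*(-6 + 5)² = 27*(-6 + 5)² = 27*(-1)² = 27*1 = 27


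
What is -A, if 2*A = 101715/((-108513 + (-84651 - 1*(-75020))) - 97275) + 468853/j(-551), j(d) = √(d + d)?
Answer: 101715/430838 + 468853*I*√1102/2204 ≈ 0.23609 + 7061.8*I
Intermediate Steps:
j(d) = √2*√d (j(d) = √(2*d) = √2*√d)
A = -101715/430838 - 468853*I*√1102/2204 (A = (101715/((-108513 + (-84651 - 1*(-75020))) - 97275) + 468853/((√2*√(-551))))/2 = (101715/((-108513 + (-84651 + 75020)) - 97275) + 468853/((√2*(I*√551))))/2 = (101715/((-108513 - 9631) - 97275) + 468853/((I*√1102)))/2 = (101715/(-118144 - 97275) + 468853*(-I*√1102/1102))/2 = (101715/(-215419) - 468853*I*√1102/1102)/2 = (101715*(-1/215419) - 468853*I*√1102/1102)/2 = (-101715/215419 - 468853*I*√1102/1102)/2 = -101715/430838 - 468853*I*√1102/2204 ≈ -0.23609 - 7061.8*I)
-A = -(-101715/430838 - 468853*I*√1102/2204) = 101715/430838 + 468853*I*√1102/2204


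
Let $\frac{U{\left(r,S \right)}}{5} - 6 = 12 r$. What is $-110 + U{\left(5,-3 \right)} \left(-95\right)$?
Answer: $-31460$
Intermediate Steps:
$U{\left(r,S \right)} = 30 + 60 r$ ($U{\left(r,S \right)} = 30 + 5 \cdot 12 r = 30 + 60 r$)
$-110 + U{\left(5,-3 \right)} \left(-95\right) = -110 + \left(30 + 60 \cdot 5\right) \left(-95\right) = -110 + \left(30 + 300\right) \left(-95\right) = -110 + 330 \left(-95\right) = -110 - 31350 = -31460$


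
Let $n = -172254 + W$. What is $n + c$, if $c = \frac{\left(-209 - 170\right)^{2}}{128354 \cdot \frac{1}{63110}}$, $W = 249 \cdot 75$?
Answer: $- \frac{5323647728}{64177} \approx -82953.0$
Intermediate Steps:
$W = 18675$
$n = -153579$ ($n = -172254 + 18675 = -153579$)
$c = \frac{4532591755}{64177}$ ($c = \frac{\left(-379\right)^{2}}{128354 \cdot \frac{1}{63110}} = \frac{143641}{\frac{64177}{31555}} = 143641 \cdot \frac{31555}{64177} = \frac{4532591755}{64177} \approx 70626.0$)
$n + c = -153579 + \frac{4532591755}{64177} = - \frac{5323647728}{64177}$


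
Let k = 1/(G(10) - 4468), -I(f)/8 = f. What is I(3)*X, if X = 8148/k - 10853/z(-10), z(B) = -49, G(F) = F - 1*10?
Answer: 42812329992/49 ≈ 8.7372e+8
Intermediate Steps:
I(f) = -8*f
G(F) = -10 + F (G(F) = F - 10 = -10 + F)
k = -1/4468 (k = 1/((-10 + 10) - 4468) = 1/(0 - 4468) = 1/(-4468) = -1/4468 ≈ -0.00022381)
X = -1783847083/49 (X = 8148/(-1/4468) - 10853/(-49) = 8148*(-4468) - 10853*(-1/49) = -36405264 + 10853/49 = -1783847083/49 ≈ -3.6405e+7)
I(3)*X = -8*3*(-1783847083/49) = -24*(-1783847083/49) = 42812329992/49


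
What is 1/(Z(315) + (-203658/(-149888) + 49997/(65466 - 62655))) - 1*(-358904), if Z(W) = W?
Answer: 25264510889617672/70393505447 ≈ 3.5890e+5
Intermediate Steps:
1/(Z(315) + (-203658/(-149888) + 49997/(65466 - 62655))) - 1*(-358904) = 1/(315 + (-203658/(-149888) + 49997/(65466 - 62655))) - 1*(-358904) = 1/(315 + (-203658*(-1/149888) + 49997/2811)) + 358904 = 1/(315 + (101829/74944 + 49997*(1/2811))) + 358904 = 1/(315 + (101829/74944 + 49997/2811)) + 358904 = 1/(315 + 4033216487/210667584) + 358904 = 1/(70393505447/210667584) + 358904 = 210667584/70393505447 + 358904 = 25264510889617672/70393505447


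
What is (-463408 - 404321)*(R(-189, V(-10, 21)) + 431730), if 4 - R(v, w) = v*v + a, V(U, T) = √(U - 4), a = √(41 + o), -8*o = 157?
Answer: -343631964477 + 2603187*√38/4 ≈ -3.4363e+11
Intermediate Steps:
o = -157/8 (o = -⅛*157 = -157/8 ≈ -19.625)
a = 3*√38/4 (a = √(41 - 157/8) = √(171/8) = 3*√38/4 ≈ 4.6233)
V(U, T) = √(-4 + U)
R(v, w) = 4 - v² - 3*√38/4 (R(v, w) = 4 - (v*v + 3*√38/4) = 4 - (v² + 3*√38/4) = 4 + (-v² - 3*√38/4) = 4 - v² - 3*√38/4)
(-463408 - 404321)*(R(-189, V(-10, 21)) + 431730) = (-463408 - 404321)*((4 - 1*(-189)² - 3*√38/4) + 431730) = -867729*((4 - 1*35721 - 3*√38/4) + 431730) = -867729*((4 - 35721 - 3*√38/4) + 431730) = -867729*((-35717 - 3*√38/4) + 431730) = -867729*(396013 - 3*√38/4) = -343631964477 + 2603187*√38/4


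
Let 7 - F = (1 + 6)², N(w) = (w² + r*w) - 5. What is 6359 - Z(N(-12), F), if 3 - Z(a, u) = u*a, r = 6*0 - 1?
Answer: 14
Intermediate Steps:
r = -1 (r = 0 - 1 = -1)
N(w) = -5 + w² - w (N(w) = (w² - w) - 5 = -5 + w² - w)
F = -42 (F = 7 - (1 + 6)² = 7 - 1*7² = 7 - 1*49 = 7 - 49 = -42)
Z(a, u) = 3 - a*u (Z(a, u) = 3 - u*a = 3 - a*u)
6359 - Z(N(-12), F) = 6359 - (3 - 1*(-5 + (-12)² - 1*(-12))*(-42)) = 6359 - (3 - 1*(-5 + 144 + 12)*(-42)) = 6359 - (3 - 1*151*(-42)) = 6359 - (3 + 6342) = 6359 - 1*6345 = 6359 - 6345 = 14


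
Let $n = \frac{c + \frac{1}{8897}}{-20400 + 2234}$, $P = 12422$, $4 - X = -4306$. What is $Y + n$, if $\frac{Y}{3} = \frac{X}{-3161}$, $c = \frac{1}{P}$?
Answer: $- \frac{25959298441556279}{6346275495803684} \approx -4.0905$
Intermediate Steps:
$X = 4310$ ($X = 4 - -4306 = 4 + 4306 = 4310$)
$c = \frac{1}{12422} \approx 8.0502 \cdot 10^{-5}$
$Y = - \frac{12930}{3161}$ ($Y = 3 \frac{4310}{-3161} = 3 \cdot 4310 \left(- \frac{1}{3161}\right) = 3 \left(- \frac{4310}{3161}\right) = - \frac{12930}{3161} \approx -4.0905$)
$n = - \frac{21319}{2007679688644}$ ($n = \frac{\frac{1}{12422} + \frac{1}{8897}}{-20400 + 2234} = \frac{\frac{1}{12422} + \frac{1}{8897}}{-18166} = \frac{21319}{110518534} \left(- \frac{1}{18166}\right) = - \frac{21319}{2007679688644} \approx -1.0619 \cdot 10^{-8}$)
$Y + n = - \frac{12930}{3161} - \frac{21319}{2007679688644} = - \frac{25959298441556279}{6346275495803684}$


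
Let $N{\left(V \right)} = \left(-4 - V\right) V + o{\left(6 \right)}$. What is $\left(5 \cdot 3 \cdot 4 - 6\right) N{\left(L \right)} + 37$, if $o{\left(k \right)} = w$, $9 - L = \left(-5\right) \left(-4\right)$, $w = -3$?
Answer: $-4283$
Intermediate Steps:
$L = -11$ ($L = 9 - \left(-5\right) \left(-4\right) = 9 - 20 = -11$)
$o{\left(k \right)} = -3$
$N{\left(V \right)} = -3 + V \left(-4 - V\right)$ ($N{\left(V \right)} = \left(-4 - V\right) V - 3 = V \left(-4 - V\right) - 3 = -3 + V \left(-4 - V\right)$)
$\left(5 \cdot 3 \cdot 4 - 6\right) N{\left(L \right)} + 37 = \left(5 \cdot 3 \cdot 4 - 6\right) \left(-3 - \left(-11\right)^{2} - -44\right) + 37 = \left(5 \cdot 12 - 6\right) \left(-3 - 121 + 44\right) + 37 = \left(60 - 6\right) \left(-3 - 121 + 44\right) + 37 = 54 \left(-80\right) + 37 = -4320 + 37 = -4283$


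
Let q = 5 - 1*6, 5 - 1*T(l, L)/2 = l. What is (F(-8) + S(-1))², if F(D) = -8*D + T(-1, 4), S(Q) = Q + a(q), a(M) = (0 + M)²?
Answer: 5776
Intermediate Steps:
T(l, L) = 10 - 2*l
q = -1 (q = 5 - 6 = -1)
a(M) = M²
S(Q) = 1 + Q (S(Q) = Q + (-1)² = Q + 1 = 1 + Q)
F(D) = 12 - 8*D (F(D) = -8*D + (10 - 2*(-1)) = -8*D + (10 + 2) = -8*D + 12 = 12 - 8*D)
(F(-8) + S(-1))² = ((12 - 8*(-8)) + (1 - 1))² = ((12 + 64) + 0)² = (76 + 0)² = 76² = 5776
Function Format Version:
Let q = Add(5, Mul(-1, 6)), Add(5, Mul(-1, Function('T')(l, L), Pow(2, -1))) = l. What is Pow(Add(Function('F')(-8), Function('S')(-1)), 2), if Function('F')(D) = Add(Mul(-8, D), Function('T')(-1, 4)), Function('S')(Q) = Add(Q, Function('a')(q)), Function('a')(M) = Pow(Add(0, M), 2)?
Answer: 5776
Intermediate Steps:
Function('T')(l, L) = Add(10, Mul(-2, l))
q = -1 (q = Add(5, -6) = -1)
Function('a')(M) = Pow(M, 2)
Function('S')(Q) = Add(1, Q) (Function('S')(Q) = Add(Q, Pow(-1, 2)) = Add(Q, 1) = Add(1, Q))
Function('F')(D) = Add(12, Mul(-8, D)) (Function('F')(D) = Add(Mul(-8, D), Add(10, Mul(-2, -1))) = Add(Mul(-8, D), Add(10, 2)) = Add(Mul(-8, D), 12) = Add(12, Mul(-8, D)))
Pow(Add(Function('F')(-8), Function('S')(-1)), 2) = Pow(Add(Add(12, Mul(-8, -8)), Add(1, -1)), 2) = Pow(Add(Add(12, 64), 0), 2) = Pow(Add(76, 0), 2) = Pow(76, 2) = 5776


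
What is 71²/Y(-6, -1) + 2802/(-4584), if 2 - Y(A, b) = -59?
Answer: 3822837/46604 ≈ 82.028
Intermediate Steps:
Y(A, b) = 61 (Y(A, b) = 2 - 1*(-59) = 2 + 59 = 61)
71²/Y(-6, -1) + 2802/(-4584) = 71²/61 + 2802/(-4584) = 5041*(1/61) + 2802*(-1/4584) = 5041/61 - 467/764 = 3822837/46604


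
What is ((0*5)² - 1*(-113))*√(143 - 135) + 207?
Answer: 207 + 226*√2 ≈ 526.61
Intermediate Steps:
((0*5)² - 1*(-113))*√(143 - 135) + 207 = (0² + 113)*√8 + 207 = (0 + 113)*(2*√2) + 207 = 113*(2*√2) + 207 = 226*√2 + 207 = 207 + 226*√2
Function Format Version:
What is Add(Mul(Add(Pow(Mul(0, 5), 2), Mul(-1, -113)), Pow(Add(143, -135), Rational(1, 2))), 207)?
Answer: Add(207, Mul(226, Pow(2, Rational(1, 2)))) ≈ 526.61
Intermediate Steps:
Add(Mul(Add(Pow(Mul(0, 5), 2), Mul(-1, -113)), Pow(Add(143, -135), Rational(1, 2))), 207) = Add(Mul(Add(Pow(0, 2), 113), Pow(8, Rational(1, 2))), 207) = Add(Mul(Add(0, 113), Mul(2, Pow(2, Rational(1, 2)))), 207) = Add(Mul(113, Mul(2, Pow(2, Rational(1, 2)))), 207) = Add(Mul(226, Pow(2, Rational(1, 2))), 207) = Add(207, Mul(226, Pow(2, Rational(1, 2))))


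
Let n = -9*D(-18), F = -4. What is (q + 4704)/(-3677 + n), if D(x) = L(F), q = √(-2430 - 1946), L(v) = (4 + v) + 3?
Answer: -588/463 - I*√1094/1852 ≈ -1.27 - 0.017859*I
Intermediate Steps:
L(v) = 7 + v
q = 2*I*√1094 (q = √(-4376) = 2*I*√1094 ≈ 66.151*I)
D(x) = 3 (D(x) = 7 - 4 = 3)
n = -27 (n = -9*3 = -27)
(q + 4704)/(-3677 + n) = (2*I*√1094 + 4704)/(-3677 - 27) = (4704 + 2*I*√1094)/(-3704) = (4704 + 2*I*√1094)*(-1/3704) = -588/463 - I*√1094/1852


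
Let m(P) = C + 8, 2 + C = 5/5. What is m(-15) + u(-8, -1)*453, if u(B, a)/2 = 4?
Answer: 3631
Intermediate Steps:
u(B, a) = 8 (u(B, a) = 2*4 = 8)
C = -1 (C = -2 + 5/5 = -2 + 5*(1/5) = -2 + 1 = -1)
m(P) = 7 (m(P) = -1 + 8 = 7)
m(-15) + u(-8, -1)*453 = 7 + 8*453 = 7 + 3624 = 3631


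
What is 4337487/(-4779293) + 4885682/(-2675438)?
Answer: -17477391663566/6393351052667 ≈ -2.7337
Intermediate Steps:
4337487/(-4779293) + 4885682/(-2675438) = 4337487*(-1/4779293) + 4885682*(-1/2675438) = -4337487/4779293 - 2442841/1337719 = -17477391663566/6393351052667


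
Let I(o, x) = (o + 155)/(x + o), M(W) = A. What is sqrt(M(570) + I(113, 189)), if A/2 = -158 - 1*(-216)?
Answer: 5*sqrt(106606)/151 ≈ 10.811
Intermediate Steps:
A = 116 (A = 2*(-158 - 1*(-216)) = 2*(-158 + 216) = 2*58 = 116)
M(W) = 116
I(o, x) = (155 + o)/(o + x)
sqrt(M(570) + I(113, 189)) = sqrt(116 + (155 + 113)/(113 + 189)) = sqrt(116 + 268/302) = sqrt(116 + (1/302)*268) = sqrt(116 + 134/151) = sqrt(17650/151) = 5*sqrt(106606)/151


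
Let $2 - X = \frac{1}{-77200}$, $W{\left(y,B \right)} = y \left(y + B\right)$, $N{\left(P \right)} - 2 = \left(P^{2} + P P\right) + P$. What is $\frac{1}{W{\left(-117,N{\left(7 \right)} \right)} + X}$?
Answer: $\frac{77200}{90478401} \approx 0.00085324$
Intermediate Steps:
$N{\left(P \right)} = 2 + P + 2 P^{2}$ ($N{\left(P \right)} = 2 + \left(\left(P^{2} + P P\right) + P\right) = 2 + \left(\left(P^{2} + P^{2}\right) + P\right) = 2 + \left(2 P^{2} + P\right) = 2 + \left(P + 2 P^{2}\right) = 2 + P + 2 P^{2}$)
$W{\left(y,B \right)} = y \left(B + y\right)$
$X = \frac{154401}{77200}$ ($X = 2 - \frac{1}{-77200} = 2 - - \frac{1}{77200} = 2 + \frac{1}{77200} = \frac{154401}{77200} \approx 2.0$)
$\frac{1}{W{\left(-117,N{\left(7 \right)} \right)} + X} = \frac{1}{- 117 \left(\left(2 + 7 + 2 \cdot 7^{2}\right) - 117\right) + \frac{154401}{77200}} = \frac{1}{- 117 \left(\left(2 + 7 + 2 \cdot 49\right) - 117\right) + \frac{154401}{77200}} = \frac{1}{- 117 \left(\left(2 + 7 + 98\right) - 117\right) + \frac{154401}{77200}} = \frac{1}{- 117 \left(107 - 117\right) + \frac{154401}{77200}} = \frac{1}{\left(-117\right) \left(-10\right) + \frac{154401}{77200}} = \frac{1}{1170 + \frac{154401}{77200}} = \frac{1}{\frac{90478401}{77200}} = \frac{77200}{90478401}$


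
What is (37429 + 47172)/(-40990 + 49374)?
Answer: 84601/8384 ≈ 10.091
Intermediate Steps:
(37429 + 47172)/(-40990 + 49374) = 84601/8384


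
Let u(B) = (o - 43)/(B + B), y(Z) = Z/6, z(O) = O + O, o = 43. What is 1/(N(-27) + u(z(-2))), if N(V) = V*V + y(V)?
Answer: 2/1449 ≈ 0.0013803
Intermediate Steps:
z(O) = 2*O
y(Z) = Z/6 (y(Z) = Z*(1/6) = Z/6)
u(B) = 0 (u(B) = (43 - 43)/(B + B) = 0/((2*B)) = 0*(1/(2*B)) = 0)
N(V) = V**2 + V/6 (N(V) = V*V + V/6 = V**2 + V/6)
1/(N(-27) + u(z(-2))) = 1/(-27*(1/6 - 27) + 0) = 1/(-27*(-161/6) + 0) = 1/(1449/2 + 0) = 1/(1449/2) = 2/1449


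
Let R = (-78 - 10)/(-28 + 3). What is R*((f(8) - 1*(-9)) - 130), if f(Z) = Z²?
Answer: -5016/25 ≈ -200.64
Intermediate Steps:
R = 88/25 (R = -88/(-25) = -88*(-1/25) = 88/25 ≈ 3.5200)
R*((f(8) - 1*(-9)) - 130) = 88*((8² - 1*(-9)) - 130)/25 = 88*((64 + 9) - 130)/25 = 88*(73 - 130)/25 = (88/25)*(-57) = -5016/25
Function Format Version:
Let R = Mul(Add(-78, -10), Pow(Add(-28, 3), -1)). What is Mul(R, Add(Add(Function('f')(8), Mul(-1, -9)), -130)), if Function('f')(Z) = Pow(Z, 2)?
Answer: Rational(-5016, 25) ≈ -200.64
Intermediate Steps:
R = Rational(88, 25) (R = Mul(-88, Pow(-25, -1)) = Mul(-88, Rational(-1, 25)) = Rational(88, 25) ≈ 3.5200)
Mul(R, Add(Add(Function('f')(8), Mul(-1, -9)), -130)) = Mul(Rational(88, 25), Add(Add(Pow(8, 2), Mul(-1, -9)), -130)) = Mul(Rational(88, 25), Add(Add(64, 9), -130)) = Mul(Rational(88, 25), Add(73, -130)) = Mul(Rational(88, 25), -57) = Rational(-5016, 25)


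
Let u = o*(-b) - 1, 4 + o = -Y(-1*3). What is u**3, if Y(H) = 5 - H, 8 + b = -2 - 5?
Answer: -5929741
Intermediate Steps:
b = -15 (b = -8 + (-2 - 5) = -8 - 7 = -15)
o = -12 (o = -4 - (5 - (-1)*3) = -4 - (5 - 1*(-3)) = -4 - (5 + 3) = -4 - 1*8 = -4 - 8 = -12)
u = -181 (u = -(-12)*(-15) - 1 = -12*15 - 1 = -180 - 1 = -181)
u**3 = (-181)**3 = -5929741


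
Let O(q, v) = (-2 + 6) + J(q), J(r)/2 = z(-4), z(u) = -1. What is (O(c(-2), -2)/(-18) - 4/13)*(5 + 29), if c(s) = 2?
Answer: -1666/117 ≈ -14.239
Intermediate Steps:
J(r) = -2 (J(r) = 2*(-1) = -2)
O(q, v) = 2 (O(q, v) = (-2 + 6) - 2 = 4 - 2 = 2)
(O(c(-2), -2)/(-18) - 4/13)*(5 + 29) = (2/(-18) - 4/13)*(5 + 29) = (2*(-1/18) - 4*1/13)*34 = (-1/9 - 4/13)*34 = -49/117*34 = -1666/117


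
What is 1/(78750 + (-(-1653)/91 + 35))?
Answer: 91/7171088 ≈ 1.2690e-5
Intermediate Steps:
1/(78750 + (-(-1653)/91 + 35)) = 1/(78750 + (-19*(-87/91) + 35)) = 1/(78750 + (1653/91 + 35)) = 1/(78750 + 4838/91) = 1/(7171088/91) = 91/7171088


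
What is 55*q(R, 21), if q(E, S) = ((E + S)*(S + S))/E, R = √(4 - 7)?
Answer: 2310 - 16170*I*√3 ≈ 2310.0 - 28007.0*I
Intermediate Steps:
R = I*√3 (R = √(-3) = I*√3 ≈ 1.732*I)
q(E, S) = 2*S*(E + S)/E (q(E, S) = ((E + S)*(2*S))/E = (2*S*(E + S))/E = 2*S*(E + S)/E)
55*q(R, 21) = 55*(2*21*(I*√3 + 21)/(I*√3)) = 55*(2*21*(-I*√3/3)*(21 + I*√3)) = 55*(-14*I*√3*(21 + I*√3)) = -770*I*√3*(21 + I*√3)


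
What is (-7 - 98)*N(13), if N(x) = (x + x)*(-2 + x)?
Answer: -30030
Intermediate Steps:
N(x) = 2*x*(-2 + x) (N(x) = (2*x)*(-2 + x) = 2*x*(-2 + x))
(-7 - 98)*N(13) = (-7 - 98)*(2*13*(-2 + 13)) = -210*13*11 = -105*286 = -30030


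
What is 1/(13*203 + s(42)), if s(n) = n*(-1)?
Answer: 1/2597 ≈ 0.00038506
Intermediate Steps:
s(n) = -n
1/(13*203 + s(42)) = 1/(13*203 - 1*42) = 1/(2639 - 42) = 1/2597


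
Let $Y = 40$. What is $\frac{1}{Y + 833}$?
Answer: $\frac{1}{873} \approx 0.0011455$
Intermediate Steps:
$\frac{1}{Y + 833} = \frac{1}{40 + 833} = \frac{1}{873}$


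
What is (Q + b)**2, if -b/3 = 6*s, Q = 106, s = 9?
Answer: 3136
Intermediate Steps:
b = -162 (b = -18*9 = -3*54 = -162)
(Q + b)**2 = (106 - 162)**2 = (-56)**2 = 3136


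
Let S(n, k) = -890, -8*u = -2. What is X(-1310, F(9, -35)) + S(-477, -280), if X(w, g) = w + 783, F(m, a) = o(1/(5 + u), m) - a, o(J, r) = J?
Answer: -1417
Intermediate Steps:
u = ¼ (u = -⅛*(-2) = ¼ ≈ 0.25000)
F(m, a) = 4/21 - a (F(m, a) = 1/(5 + ¼) - a = 1/(21/4) - a = 4/21 - a)
X(w, g) = 783 + w
X(-1310, F(9, -35)) + S(-477, -280) = (783 - 1310) - 890 = -527 - 890 = -1417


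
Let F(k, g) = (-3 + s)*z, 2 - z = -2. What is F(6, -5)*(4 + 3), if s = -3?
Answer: -168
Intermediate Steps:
z = 4 (z = 2 - 1*(-2) = 2 + 2 = 4)
F(k, g) = -24 (F(k, g) = (-3 - 3)*4 = -6*4 = -24)
F(6, -5)*(4 + 3) = -24*(4 + 3) = -24*7 = -168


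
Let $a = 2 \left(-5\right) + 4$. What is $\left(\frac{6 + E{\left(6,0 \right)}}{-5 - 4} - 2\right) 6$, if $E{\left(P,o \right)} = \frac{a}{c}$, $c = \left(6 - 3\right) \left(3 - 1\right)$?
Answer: $- \frac{46}{3} \approx -15.333$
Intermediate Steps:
$c = 6$ ($c = 3 \cdot 2 = 6$)
$a = -6$ ($a = -10 + 4 = -6$)
$E{\left(P,o \right)} = -1$ ($E{\left(P,o \right)} = - \frac{6}{6} = \left(-6\right) \frac{1}{6} = -1$)
$\left(\frac{6 + E{\left(6,0 \right)}}{-5 - 4} - 2\right) 6 = \left(\frac{6 - 1}{-5 - 4} - 2\right) 6 = \left(\frac{5}{-9} - 2\right) 6 = \left(5 \left(- \frac{1}{9}\right) - 2\right) 6 = \left(- \frac{5}{9} - 2\right) 6 = \left(- \frac{23}{9}\right) 6 = - \frac{46}{3}$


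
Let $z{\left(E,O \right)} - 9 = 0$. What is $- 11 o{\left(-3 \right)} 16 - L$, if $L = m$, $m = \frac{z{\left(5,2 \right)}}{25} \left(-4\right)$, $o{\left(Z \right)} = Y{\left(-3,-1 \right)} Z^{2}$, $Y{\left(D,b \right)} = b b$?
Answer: $- \frac{39564}{25} \approx -1582.6$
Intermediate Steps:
$Y{\left(D,b \right)} = b^{2}$
$z{\left(E,O \right)} = 9$ ($z{\left(E,O \right)} = 9 + 0 = 9$)
$o{\left(Z \right)} = Z^{2}$ ($o{\left(Z \right)} = \left(-1\right)^{2} Z^{2} = 1 Z^{2} = Z^{2}$)
$m = - \frac{36}{25}$ ($m = \frac{9}{25} \left(-4\right) = - \frac{36}{25} \approx -1.44$)
$L = - \frac{36}{25} \approx -1.44$
$- 11 o{\left(-3 \right)} 16 - L = - 11 \left(-3\right)^{2} \cdot 16 - - \frac{36}{25} = \left(-11\right) 9 \cdot 16 + \frac{36}{25} = \left(-99\right) 16 + \frac{36}{25} = -1584 + \frac{36}{25} = - \frac{39564}{25}$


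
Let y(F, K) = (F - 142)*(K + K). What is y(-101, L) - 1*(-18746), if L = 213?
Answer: -84772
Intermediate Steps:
y(F, K) = 2*K*(-142 + F) (y(F, K) = (-142 + F)*(2*K) = 2*K*(-142 + F))
y(-101, L) - 1*(-18746) = 2*213*(-142 - 101) - 1*(-18746) = 2*213*(-243) + 18746 = -103518 + 18746 = -84772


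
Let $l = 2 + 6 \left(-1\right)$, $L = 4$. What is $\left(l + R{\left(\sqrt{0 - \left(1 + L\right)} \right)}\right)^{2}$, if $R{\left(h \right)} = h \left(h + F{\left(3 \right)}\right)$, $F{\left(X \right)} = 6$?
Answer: $-99 - 108 i \sqrt{5} \approx -99.0 - 241.5 i$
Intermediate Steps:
$R{\left(h \right)} = h \left(6 + h\right)$ ($R{\left(h \right)} = h \left(h + 6\right) = h \left(6 + h\right)$)
$l = -4$ ($l = 2 - 6 = -4$)
$\left(l + R{\left(\sqrt{0 - \left(1 + L\right)} \right)}\right)^{2} = \left(-4 + \sqrt{0 + \left(\left(-5 + 4\right) - 4\right)} \left(6 + \sqrt{0 + \left(\left(-5 + 4\right) - 4\right)}\right)\right)^{2} = \left(-4 + \sqrt{0 - 5} \left(6 + \sqrt{0 - 5}\right)\right)^{2} = \left(-4 + \sqrt{-5} \left(6 + \sqrt{-5}\right)\right)^{2} = \left(-4 + i \sqrt{5} \left(6 + i \sqrt{5}\right)\right)^{2}$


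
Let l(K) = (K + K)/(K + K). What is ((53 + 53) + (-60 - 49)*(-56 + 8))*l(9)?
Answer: 5338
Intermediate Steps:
l(K) = 1 (l(K) = (2*K)/((2*K)) = (2*K)*(1/(2*K)) = 1)
((53 + 53) + (-60 - 49)*(-56 + 8))*l(9) = ((53 + 53) + (-60 - 49)*(-56 + 8))*1 = (106 - 109*(-48))*1 = (106 + 5232)*1 = 5338*1 = 5338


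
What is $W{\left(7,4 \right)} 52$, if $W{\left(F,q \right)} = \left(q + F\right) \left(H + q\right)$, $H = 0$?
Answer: $2288$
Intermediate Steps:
$W{\left(F,q \right)} = q \left(F + q\right)$ ($W{\left(F,q \right)} = \left(q + F\right) \left(0 + q\right) = \left(F + q\right) q = q \left(F + q\right)$)
$W{\left(7,4 \right)} 52 = 4 \left(7 + 4\right) 52 = 4 \cdot 11 \cdot 52 = 44 \cdot 52 = 2288$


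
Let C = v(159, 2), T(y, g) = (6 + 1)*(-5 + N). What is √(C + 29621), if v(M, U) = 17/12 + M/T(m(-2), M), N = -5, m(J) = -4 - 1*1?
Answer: √1306248405/210 ≈ 172.10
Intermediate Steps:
m(J) = -5 (m(J) = -4 - 1 = -5)
T(y, g) = -70 (T(y, g) = (6 + 1)*(-5 - 5) = 7*(-10) = -70)
v(M, U) = 17/12 - M/70 (v(M, U) = 17/12 + M/(-70) = 17*(1/12) + M*(-1/70) = 17/12 - M/70)
C = -359/420 (C = 17/12 - 1/70*159 = 17/12 - 159/70 = -359/420 ≈ -0.85476)
√(C + 29621) = √(-359/420 + 29621) = √(12440461/420) = √1306248405/210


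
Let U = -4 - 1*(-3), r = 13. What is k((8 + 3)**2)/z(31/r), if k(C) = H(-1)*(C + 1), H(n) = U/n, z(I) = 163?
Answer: 122/163 ≈ 0.74847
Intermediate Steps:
U = -1 (U = -4 + 3 = -1)
H(n) = -1/n
k(C) = 1 + C (k(C) = (-1/(-1))*(C + 1) = (-1*(-1))*(1 + C) = 1*(1 + C) = 1 + C)
k((8 + 3)**2)/z(31/r) = (1 + (8 + 3)**2)/163 = (1 + 11**2)*(1/163) = (1 + 121)*(1/163) = 122*(1/163) = 122/163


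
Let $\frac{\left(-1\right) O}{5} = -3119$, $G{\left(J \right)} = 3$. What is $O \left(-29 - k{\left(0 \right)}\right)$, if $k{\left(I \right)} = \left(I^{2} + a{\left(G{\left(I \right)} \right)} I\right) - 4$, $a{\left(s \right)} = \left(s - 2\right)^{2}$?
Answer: $-389875$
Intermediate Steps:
$a{\left(s \right)} = \left(-2 + s\right)^{2}$
$O = 15595$ ($O = \left(-5\right) \left(-3119\right) = 15595$)
$k{\left(I \right)} = -4 + I + I^{2}$ ($k{\left(I \right)} = \left(I^{2} + \left(-2 + 3\right)^{2} I\right) - 4 = \left(I^{2} + 1^{2} I\right) - 4 = \left(I^{2} + 1 I\right) - 4 = \left(I^{2} + I\right) - 4 = \left(I + I^{2}\right) - 4 = -4 + I + I^{2}$)
$O \left(-29 - k{\left(0 \right)}\right) = 15595 \left(-29 - \left(-4 + 0 + 0^{2}\right)\right) = 15595 \left(-29 - \left(-4 + 0 + 0\right)\right) = 15595 \left(-29 - -4\right) = 15595 \left(-29 + 4\right) = 15595 \left(-25\right) = -389875$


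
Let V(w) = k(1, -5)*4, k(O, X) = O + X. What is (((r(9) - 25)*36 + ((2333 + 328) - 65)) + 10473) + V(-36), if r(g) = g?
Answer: 12477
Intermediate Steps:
V(w) = -16 (V(w) = (1 - 5)*4 = -4*4 = -16)
(((r(9) - 25)*36 + ((2333 + 328) - 65)) + 10473) + V(-36) = (((9 - 25)*36 + ((2333 + 328) - 65)) + 10473) - 16 = ((-16*36 + (2661 - 65)) + 10473) - 16 = ((-576 + 2596) + 10473) - 16 = (2020 + 10473) - 16 = 12493 - 16 = 12477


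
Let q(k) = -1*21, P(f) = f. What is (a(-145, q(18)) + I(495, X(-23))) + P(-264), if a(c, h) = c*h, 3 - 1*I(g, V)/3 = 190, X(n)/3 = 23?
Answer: 2220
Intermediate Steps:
X(n) = 69 (X(n) = 3*23 = 69)
I(g, V) = -561 (I(g, V) = 9 - 3*190 = 9 - 570 = -561)
q(k) = -21
(a(-145, q(18)) + I(495, X(-23))) + P(-264) = (-145*(-21) - 561) - 264 = (3045 - 561) - 264 = 2484 - 264 = 2220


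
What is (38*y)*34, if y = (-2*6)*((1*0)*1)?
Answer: 0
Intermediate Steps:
y = 0 (y = -0 = -12*0 = 0)
(38*y)*34 = (38*0)*34 = 0*34 = 0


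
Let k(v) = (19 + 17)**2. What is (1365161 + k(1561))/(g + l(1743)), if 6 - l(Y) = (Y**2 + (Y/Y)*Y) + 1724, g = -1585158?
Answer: -1366457/4626668 ≈ -0.29534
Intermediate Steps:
l(Y) = -1718 - Y - Y**2 (l(Y) = 6 - ((Y**2 + (Y/Y)*Y) + 1724) = 6 - ((Y**2 + 1*Y) + 1724) = 6 - ((Y**2 + Y) + 1724) = 6 - ((Y + Y**2) + 1724) = 6 - (1724 + Y + Y**2) = 6 + (-1724 - Y - Y**2) = -1718 - Y - Y**2)
k(v) = 1296 (k(v) = 36**2 = 1296)
(1365161 + k(1561))/(g + l(1743)) = (1365161 + 1296)/(-1585158 + (-1718 - 1*1743 - 1*1743**2)) = 1366457/(-1585158 + (-1718 - 1743 - 1*3038049)) = 1366457/(-1585158 + (-1718 - 1743 - 3038049)) = 1366457/(-1585158 - 3041510) = 1366457/(-4626668) = 1366457*(-1/4626668) = -1366457/4626668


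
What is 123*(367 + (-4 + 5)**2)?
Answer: 45264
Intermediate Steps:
123*(367 + (-4 + 5)**2) = 123*(367 + 1**2) = 123*(367 + 1) = 123*368 = 45264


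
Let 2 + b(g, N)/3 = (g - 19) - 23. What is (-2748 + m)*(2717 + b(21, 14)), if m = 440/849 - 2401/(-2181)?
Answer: -1496234253256/205741 ≈ -7.2724e+6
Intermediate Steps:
m = 333121/205741 (m = 440*(1/849) - 2401*(-1/2181) = 440/849 + 2401/2181 = 333121/205741 ≈ 1.6191)
b(g, N) = -132 + 3*g (b(g, N) = -6 + 3*((g - 19) - 23) = -6 + 3*((-19 + g) - 23) = -6 + 3*(-42 + g) = -6 + (-126 + 3*g) = -132 + 3*g)
(-2748 + m)*(2717 + b(21, 14)) = (-2748 + 333121/205741)*(2717 + (-132 + 3*21)) = -565043147*(2717 + (-132 + 63))/205741 = -565043147*(2717 - 69)/205741 = -565043147/205741*2648 = -1496234253256/205741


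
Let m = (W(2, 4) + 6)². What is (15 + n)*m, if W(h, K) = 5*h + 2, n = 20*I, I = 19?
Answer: 127980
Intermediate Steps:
n = 380 (n = 20*19 = 380)
W(h, K) = 2 + 5*h
m = 324 (m = ((2 + 5*2) + 6)² = ((2 + 10) + 6)² = (12 + 6)² = 18² = 324)
(15 + n)*m = (15 + 380)*324 = 395*324 = 127980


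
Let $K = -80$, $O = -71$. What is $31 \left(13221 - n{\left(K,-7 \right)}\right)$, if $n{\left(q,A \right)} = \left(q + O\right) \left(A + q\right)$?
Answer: $2604$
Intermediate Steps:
$n{\left(q,A \right)} = \left(-71 + q\right) \left(A + q\right)$ ($n{\left(q,A \right)} = \left(q - 71\right) \left(A + q\right) = \left(-71 + q\right) \left(A + q\right)$)
$31 \left(13221 - n{\left(K,-7 \right)}\right) = 31 \left(13221 - \left(\left(-80\right)^{2} - -497 - -5680 - -560\right)\right) = 31 \left(13221 - \left(6400 + 497 + 5680 + 560\right)\right) = 31 \left(13221 - 13137\right) = 31 \cdot 84 = 2604$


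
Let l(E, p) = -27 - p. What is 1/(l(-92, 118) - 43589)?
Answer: -1/43734 ≈ -2.2866e-5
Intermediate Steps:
1/(l(-92, 118) - 43589) = 1/((-27 - 1*118) - 43589) = 1/((-27 - 118) - 43589) = 1/(-145 - 43589) = 1/(-43734) = -1/43734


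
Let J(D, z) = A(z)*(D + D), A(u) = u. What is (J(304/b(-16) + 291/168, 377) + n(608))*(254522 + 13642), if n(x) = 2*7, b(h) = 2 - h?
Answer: 26381922177/7 ≈ 3.7688e+9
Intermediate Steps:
n(x) = 14
J(D, z) = 2*D*z (J(D, z) = z*(D + D) = z*(2*D) = 2*D*z)
(J(304/b(-16) + 291/168, 377) + n(608))*(254522 + 13642) = (2*(304/(2 - 1*(-16)) + 291/168)*377 + 14)*(254522 + 13642) = (2*(304/(2 + 16) + 291*(1/168))*377 + 14)*268164 = (2*(304/18 + 97/56)*377 + 14)*268164 = (2*(304*(1/18) + 97/56)*377 + 14)*268164 = (2*(152/9 + 97/56)*377 + 14)*268164 = (2*(9385/504)*377 + 14)*268164 = (3538145/252 + 14)*268164 = (3541673/252)*268164 = 26381922177/7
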